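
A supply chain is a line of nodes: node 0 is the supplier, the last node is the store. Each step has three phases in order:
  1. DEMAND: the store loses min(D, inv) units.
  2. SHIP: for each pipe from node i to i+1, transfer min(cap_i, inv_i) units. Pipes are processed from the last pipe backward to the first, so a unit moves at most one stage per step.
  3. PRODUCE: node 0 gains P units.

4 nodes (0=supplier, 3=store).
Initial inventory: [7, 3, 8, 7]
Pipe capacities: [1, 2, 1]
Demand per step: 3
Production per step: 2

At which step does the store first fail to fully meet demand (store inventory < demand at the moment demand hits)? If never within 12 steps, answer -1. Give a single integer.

Step 1: demand=3,sold=3 ship[2->3]=1 ship[1->2]=2 ship[0->1]=1 prod=2 -> [8 2 9 5]
Step 2: demand=3,sold=3 ship[2->3]=1 ship[1->2]=2 ship[0->1]=1 prod=2 -> [9 1 10 3]
Step 3: demand=3,sold=3 ship[2->3]=1 ship[1->2]=1 ship[0->1]=1 prod=2 -> [10 1 10 1]
Step 4: demand=3,sold=1 ship[2->3]=1 ship[1->2]=1 ship[0->1]=1 prod=2 -> [11 1 10 1]
Step 5: demand=3,sold=1 ship[2->3]=1 ship[1->2]=1 ship[0->1]=1 prod=2 -> [12 1 10 1]
Step 6: demand=3,sold=1 ship[2->3]=1 ship[1->2]=1 ship[0->1]=1 prod=2 -> [13 1 10 1]
Step 7: demand=3,sold=1 ship[2->3]=1 ship[1->2]=1 ship[0->1]=1 prod=2 -> [14 1 10 1]
Step 8: demand=3,sold=1 ship[2->3]=1 ship[1->2]=1 ship[0->1]=1 prod=2 -> [15 1 10 1]
Step 9: demand=3,sold=1 ship[2->3]=1 ship[1->2]=1 ship[0->1]=1 prod=2 -> [16 1 10 1]
Step 10: demand=3,sold=1 ship[2->3]=1 ship[1->2]=1 ship[0->1]=1 prod=2 -> [17 1 10 1]
Step 11: demand=3,sold=1 ship[2->3]=1 ship[1->2]=1 ship[0->1]=1 prod=2 -> [18 1 10 1]
Step 12: demand=3,sold=1 ship[2->3]=1 ship[1->2]=1 ship[0->1]=1 prod=2 -> [19 1 10 1]
First stockout at step 4

4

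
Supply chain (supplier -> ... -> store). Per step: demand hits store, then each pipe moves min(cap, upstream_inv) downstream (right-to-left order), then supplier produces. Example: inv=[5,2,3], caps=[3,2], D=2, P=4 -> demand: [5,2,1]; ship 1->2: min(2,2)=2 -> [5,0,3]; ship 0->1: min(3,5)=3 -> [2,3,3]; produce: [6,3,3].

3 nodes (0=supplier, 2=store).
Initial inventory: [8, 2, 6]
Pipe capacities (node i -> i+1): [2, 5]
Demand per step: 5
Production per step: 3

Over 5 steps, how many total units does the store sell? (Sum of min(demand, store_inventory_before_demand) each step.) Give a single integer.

Answer: 14

Derivation:
Step 1: sold=5 (running total=5) -> [9 2 3]
Step 2: sold=3 (running total=8) -> [10 2 2]
Step 3: sold=2 (running total=10) -> [11 2 2]
Step 4: sold=2 (running total=12) -> [12 2 2]
Step 5: sold=2 (running total=14) -> [13 2 2]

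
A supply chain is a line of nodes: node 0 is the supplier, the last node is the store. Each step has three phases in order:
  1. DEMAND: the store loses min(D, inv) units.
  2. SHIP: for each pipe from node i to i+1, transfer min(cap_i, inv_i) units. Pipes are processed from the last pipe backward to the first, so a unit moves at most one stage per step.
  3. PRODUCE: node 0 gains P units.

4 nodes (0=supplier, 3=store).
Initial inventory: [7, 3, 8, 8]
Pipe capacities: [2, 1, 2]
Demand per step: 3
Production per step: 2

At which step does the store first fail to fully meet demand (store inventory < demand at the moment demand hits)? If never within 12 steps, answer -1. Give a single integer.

Step 1: demand=3,sold=3 ship[2->3]=2 ship[1->2]=1 ship[0->1]=2 prod=2 -> [7 4 7 7]
Step 2: demand=3,sold=3 ship[2->3]=2 ship[1->2]=1 ship[0->1]=2 prod=2 -> [7 5 6 6]
Step 3: demand=3,sold=3 ship[2->3]=2 ship[1->2]=1 ship[0->1]=2 prod=2 -> [7 6 5 5]
Step 4: demand=3,sold=3 ship[2->3]=2 ship[1->2]=1 ship[0->1]=2 prod=2 -> [7 7 4 4]
Step 5: demand=3,sold=3 ship[2->3]=2 ship[1->2]=1 ship[0->1]=2 prod=2 -> [7 8 3 3]
Step 6: demand=3,sold=3 ship[2->3]=2 ship[1->2]=1 ship[0->1]=2 prod=2 -> [7 9 2 2]
Step 7: demand=3,sold=2 ship[2->3]=2 ship[1->2]=1 ship[0->1]=2 prod=2 -> [7 10 1 2]
Step 8: demand=3,sold=2 ship[2->3]=1 ship[1->2]=1 ship[0->1]=2 prod=2 -> [7 11 1 1]
Step 9: demand=3,sold=1 ship[2->3]=1 ship[1->2]=1 ship[0->1]=2 prod=2 -> [7 12 1 1]
Step 10: demand=3,sold=1 ship[2->3]=1 ship[1->2]=1 ship[0->1]=2 prod=2 -> [7 13 1 1]
Step 11: demand=3,sold=1 ship[2->3]=1 ship[1->2]=1 ship[0->1]=2 prod=2 -> [7 14 1 1]
Step 12: demand=3,sold=1 ship[2->3]=1 ship[1->2]=1 ship[0->1]=2 prod=2 -> [7 15 1 1]
First stockout at step 7

7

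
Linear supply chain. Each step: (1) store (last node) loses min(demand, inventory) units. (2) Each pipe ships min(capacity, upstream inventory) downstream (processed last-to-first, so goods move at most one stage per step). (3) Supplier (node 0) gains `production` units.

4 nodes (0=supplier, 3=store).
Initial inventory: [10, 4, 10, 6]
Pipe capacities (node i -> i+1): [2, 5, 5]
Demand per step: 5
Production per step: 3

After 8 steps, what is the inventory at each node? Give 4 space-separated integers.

Step 1: demand=5,sold=5 ship[2->3]=5 ship[1->2]=4 ship[0->1]=2 prod=3 -> inv=[11 2 9 6]
Step 2: demand=5,sold=5 ship[2->3]=5 ship[1->2]=2 ship[0->1]=2 prod=3 -> inv=[12 2 6 6]
Step 3: demand=5,sold=5 ship[2->3]=5 ship[1->2]=2 ship[0->1]=2 prod=3 -> inv=[13 2 3 6]
Step 4: demand=5,sold=5 ship[2->3]=3 ship[1->2]=2 ship[0->1]=2 prod=3 -> inv=[14 2 2 4]
Step 5: demand=5,sold=4 ship[2->3]=2 ship[1->2]=2 ship[0->1]=2 prod=3 -> inv=[15 2 2 2]
Step 6: demand=5,sold=2 ship[2->3]=2 ship[1->2]=2 ship[0->1]=2 prod=3 -> inv=[16 2 2 2]
Step 7: demand=5,sold=2 ship[2->3]=2 ship[1->2]=2 ship[0->1]=2 prod=3 -> inv=[17 2 2 2]
Step 8: demand=5,sold=2 ship[2->3]=2 ship[1->2]=2 ship[0->1]=2 prod=3 -> inv=[18 2 2 2]

18 2 2 2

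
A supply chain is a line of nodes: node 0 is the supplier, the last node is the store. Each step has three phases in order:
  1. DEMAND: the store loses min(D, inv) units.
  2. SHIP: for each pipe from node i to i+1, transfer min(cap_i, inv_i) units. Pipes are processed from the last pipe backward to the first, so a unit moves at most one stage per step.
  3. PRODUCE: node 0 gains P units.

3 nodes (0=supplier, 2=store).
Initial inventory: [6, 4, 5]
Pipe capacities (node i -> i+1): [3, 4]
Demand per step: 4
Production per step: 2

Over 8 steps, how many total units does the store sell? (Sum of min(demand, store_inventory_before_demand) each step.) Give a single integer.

Step 1: sold=4 (running total=4) -> [5 3 5]
Step 2: sold=4 (running total=8) -> [4 3 4]
Step 3: sold=4 (running total=12) -> [3 3 3]
Step 4: sold=3 (running total=15) -> [2 3 3]
Step 5: sold=3 (running total=18) -> [2 2 3]
Step 6: sold=3 (running total=21) -> [2 2 2]
Step 7: sold=2 (running total=23) -> [2 2 2]
Step 8: sold=2 (running total=25) -> [2 2 2]

Answer: 25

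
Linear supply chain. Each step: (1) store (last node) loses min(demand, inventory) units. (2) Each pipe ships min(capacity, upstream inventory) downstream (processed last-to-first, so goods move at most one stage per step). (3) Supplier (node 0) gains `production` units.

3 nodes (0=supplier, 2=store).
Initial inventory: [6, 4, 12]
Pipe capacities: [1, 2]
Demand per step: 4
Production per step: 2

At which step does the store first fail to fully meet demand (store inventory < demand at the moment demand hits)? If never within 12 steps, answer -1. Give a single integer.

Step 1: demand=4,sold=4 ship[1->2]=2 ship[0->1]=1 prod=2 -> [7 3 10]
Step 2: demand=4,sold=4 ship[1->2]=2 ship[0->1]=1 prod=2 -> [8 2 8]
Step 3: demand=4,sold=4 ship[1->2]=2 ship[0->1]=1 prod=2 -> [9 1 6]
Step 4: demand=4,sold=4 ship[1->2]=1 ship[0->1]=1 prod=2 -> [10 1 3]
Step 5: demand=4,sold=3 ship[1->2]=1 ship[0->1]=1 prod=2 -> [11 1 1]
Step 6: demand=4,sold=1 ship[1->2]=1 ship[0->1]=1 prod=2 -> [12 1 1]
Step 7: demand=4,sold=1 ship[1->2]=1 ship[0->1]=1 prod=2 -> [13 1 1]
Step 8: demand=4,sold=1 ship[1->2]=1 ship[0->1]=1 prod=2 -> [14 1 1]
Step 9: demand=4,sold=1 ship[1->2]=1 ship[0->1]=1 prod=2 -> [15 1 1]
Step 10: demand=4,sold=1 ship[1->2]=1 ship[0->1]=1 prod=2 -> [16 1 1]
Step 11: demand=4,sold=1 ship[1->2]=1 ship[0->1]=1 prod=2 -> [17 1 1]
Step 12: demand=4,sold=1 ship[1->2]=1 ship[0->1]=1 prod=2 -> [18 1 1]
First stockout at step 5

5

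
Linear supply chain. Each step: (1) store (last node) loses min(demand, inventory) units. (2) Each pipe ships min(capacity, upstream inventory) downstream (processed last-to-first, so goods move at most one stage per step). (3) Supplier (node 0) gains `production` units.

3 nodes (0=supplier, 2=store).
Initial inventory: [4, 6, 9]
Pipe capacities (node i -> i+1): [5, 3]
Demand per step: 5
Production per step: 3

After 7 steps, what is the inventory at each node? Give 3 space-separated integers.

Step 1: demand=5,sold=5 ship[1->2]=3 ship[0->1]=4 prod=3 -> inv=[3 7 7]
Step 2: demand=5,sold=5 ship[1->2]=3 ship[0->1]=3 prod=3 -> inv=[3 7 5]
Step 3: demand=5,sold=5 ship[1->2]=3 ship[0->1]=3 prod=3 -> inv=[3 7 3]
Step 4: demand=5,sold=3 ship[1->2]=3 ship[0->1]=3 prod=3 -> inv=[3 7 3]
Step 5: demand=5,sold=3 ship[1->2]=3 ship[0->1]=3 prod=3 -> inv=[3 7 3]
Step 6: demand=5,sold=3 ship[1->2]=3 ship[0->1]=3 prod=3 -> inv=[3 7 3]
Step 7: demand=5,sold=3 ship[1->2]=3 ship[0->1]=3 prod=3 -> inv=[3 7 3]

3 7 3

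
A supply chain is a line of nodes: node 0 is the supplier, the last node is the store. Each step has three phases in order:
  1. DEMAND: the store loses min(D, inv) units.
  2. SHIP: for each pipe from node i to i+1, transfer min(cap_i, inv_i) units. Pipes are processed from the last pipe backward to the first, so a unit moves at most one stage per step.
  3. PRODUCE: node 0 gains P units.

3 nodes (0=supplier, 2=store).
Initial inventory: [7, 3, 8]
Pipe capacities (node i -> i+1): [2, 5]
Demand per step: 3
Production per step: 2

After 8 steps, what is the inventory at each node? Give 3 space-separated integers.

Step 1: demand=3,sold=3 ship[1->2]=3 ship[0->1]=2 prod=2 -> inv=[7 2 8]
Step 2: demand=3,sold=3 ship[1->2]=2 ship[0->1]=2 prod=2 -> inv=[7 2 7]
Step 3: demand=3,sold=3 ship[1->2]=2 ship[0->1]=2 prod=2 -> inv=[7 2 6]
Step 4: demand=3,sold=3 ship[1->2]=2 ship[0->1]=2 prod=2 -> inv=[7 2 5]
Step 5: demand=3,sold=3 ship[1->2]=2 ship[0->1]=2 prod=2 -> inv=[7 2 4]
Step 6: demand=3,sold=3 ship[1->2]=2 ship[0->1]=2 prod=2 -> inv=[7 2 3]
Step 7: demand=3,sold=3 ship[1->2]=2 ship[0->1]=2 prod=2 -> inv=[7 2 2]
Step 8: demand=3,sold=2 ship[1->2]=2 ship[0->1]=2 prod=2 -> inv=[7 2 2]

7 2 2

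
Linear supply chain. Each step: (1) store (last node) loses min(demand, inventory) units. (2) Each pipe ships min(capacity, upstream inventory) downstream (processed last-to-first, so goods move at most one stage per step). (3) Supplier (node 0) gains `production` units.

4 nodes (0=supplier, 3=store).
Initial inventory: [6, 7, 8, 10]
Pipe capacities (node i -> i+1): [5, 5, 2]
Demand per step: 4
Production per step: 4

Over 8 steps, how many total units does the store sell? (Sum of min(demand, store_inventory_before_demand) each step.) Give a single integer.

Answer: 24

Derivation:
Step 1: sold=4 (running total=4) -> [5 7 11 8]
Step 2: sold=4 (running total=8) -> [4 7 14 6]
Step 3: sold=4 (running total=12) -> [4 6 17 4]
Step 4: sold=4 (running total=16) -> [4 5 20 2]
Step 5: sold=2 (running total=18) -> [4 4 23 2]
Step 6: sold=2 (running total=20) -> [4 4 25 2]
Step 7: sold=2 (running total=22) -> [4 4 27 2]
Step 8: sold=2 (running total=24) -> [4 4 29 2]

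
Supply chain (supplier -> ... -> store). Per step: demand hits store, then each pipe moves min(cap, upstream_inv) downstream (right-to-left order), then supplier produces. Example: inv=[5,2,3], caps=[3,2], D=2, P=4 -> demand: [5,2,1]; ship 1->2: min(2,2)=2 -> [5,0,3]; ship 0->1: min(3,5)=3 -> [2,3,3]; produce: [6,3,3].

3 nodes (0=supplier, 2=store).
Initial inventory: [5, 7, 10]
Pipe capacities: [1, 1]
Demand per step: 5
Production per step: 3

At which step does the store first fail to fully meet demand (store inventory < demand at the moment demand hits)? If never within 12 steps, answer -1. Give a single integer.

Step 1: demand=5,sold=5 ship[1->2]=1 ship[0->1]=1 prod=3 -> [7 7 6]
Step 2: demand=5,sold=5 ship[1->2]=1 ship[0->1]=1 prod=3 -> [9 7 2]
Step 3: demand=5,sold=2 ship[1->2]=1 ship[0->1]=1 prod=3 -> [11 7 1]
Step 4: demand=5,sold=1 ship[1->2]=1 ship[0->1]=1 prod=3 -> [13 7 1]
Step 5: demand=5,sold=1 ship[1->2]=1 ship[0->1]=1 prod=3 -> [15 7 1]
Step 6: demand=5,sold=1 ship[1->2]=1 ship[0->1]=1 prod=3 -> [17 7 1]
Step 7: demand=5,sold=1 ship[1->2]=1 ship[0->1]=1 prod=3 -> [19 7 1]
Step 8: demand=5,sold=1 ship[1->2]=1 ship[0->1]=1 prod=3 -> [21 7 1]
Step 9: demand=5,sold=1 ship[1->2]=1 ship[0->1]=1 prod=3 -> [23 7 1]
Step 10: demand=5,sold=1 ship[1->2]=1 ship[0->1]=1 prod=3 -> [25 7 1]
Step 11: demand=5,sold=1 ship[1->2]=1 ship[0->1]=1 prod=3 -> [27 7 1]
Step 12: demand=5,sold=1 ship[1->2]=1 ship[0->1]=1 prod=3 -> [29 7 1]
First stockout at step 3

3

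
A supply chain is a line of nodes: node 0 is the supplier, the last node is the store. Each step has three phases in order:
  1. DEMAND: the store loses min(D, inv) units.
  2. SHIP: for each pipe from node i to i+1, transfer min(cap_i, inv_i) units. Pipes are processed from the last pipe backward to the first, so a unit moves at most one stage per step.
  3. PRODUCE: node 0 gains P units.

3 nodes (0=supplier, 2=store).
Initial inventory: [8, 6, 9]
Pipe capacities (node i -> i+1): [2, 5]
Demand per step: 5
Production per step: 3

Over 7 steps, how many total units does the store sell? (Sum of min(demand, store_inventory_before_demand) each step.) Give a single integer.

Answer: 25

Derivation:
Step 1: sold=5 (running total=5) -> [9 3 9]
Step 2: sold=5 (running total=10) -> [10 2 7]
Step 3: sold=5 (running total=15) -> [11 2 4]
Step 4: sold=4 (running total=19) -> [12 2 2]
Step 5: sold=2 (running total=21) -> [13 2 2]
Step 6: sold=2 (running total=23) -> [14 2 2]
Step 7: sold=2 (running total=25) -> [15 2 2]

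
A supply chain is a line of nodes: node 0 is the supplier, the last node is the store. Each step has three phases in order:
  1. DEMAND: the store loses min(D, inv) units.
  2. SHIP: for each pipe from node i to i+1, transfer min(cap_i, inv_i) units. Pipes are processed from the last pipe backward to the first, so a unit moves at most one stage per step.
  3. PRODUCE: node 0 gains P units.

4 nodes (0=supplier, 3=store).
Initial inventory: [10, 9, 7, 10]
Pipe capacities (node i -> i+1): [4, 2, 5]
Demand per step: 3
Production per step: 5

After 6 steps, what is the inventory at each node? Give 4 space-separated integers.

Step 1: demand=3,sold=3 ship[2->3]=5 ship[1->2]=2 ship[0->1]=4 prod=5 -> inv=[11 11 4 12]
Step 2: demand=3,sold=3 ship[2->3]=4 ship[1->2]=2 ship[0->1]=4 prod=5 -> inv=[12 13 2 13]
Step 3: demand=3,sold=3 ship[2->3]=2 ship[1->2]=2 ship[0->1]=4 prod=5 -> inv=[13 15 2 12]
Step 4: demand=3,sold=3 ship[2->3]=2 ship[1->2]=2 ship[0->1]=4 prod=5 -> inv=[14 17 2 11]
Step 5: demand=3,sold=3 ship[2->3]=2 ship[1->2]=2 ship[0->1]=4 prod=5 -> inv=[15 19 2 10]
Step 6: demand=3,sold=3 ship[2->3]=2 ship[1->2]=2 ship[0->1]=4 prod=5 -> inv=[16 21 2 9]

16 21 2 9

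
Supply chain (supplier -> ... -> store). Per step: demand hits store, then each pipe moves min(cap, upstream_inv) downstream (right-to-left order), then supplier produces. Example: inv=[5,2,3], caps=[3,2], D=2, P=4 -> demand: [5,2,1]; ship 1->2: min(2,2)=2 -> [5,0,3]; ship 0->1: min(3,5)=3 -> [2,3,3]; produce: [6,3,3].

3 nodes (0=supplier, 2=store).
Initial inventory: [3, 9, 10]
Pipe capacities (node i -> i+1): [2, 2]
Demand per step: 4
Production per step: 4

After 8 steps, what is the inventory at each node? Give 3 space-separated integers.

Step 1: demand=4,sold=4 ship[1->2]=2 ship[0->1]=2 prod=4 -> inv=[5 9 8]
Step 2: demand=4,sold=4 ship[1->2]=2 ship[0->1]=2 prod=4 -> inv=[7 9 6]
Step 3: demand=4,sold=4 ship[1->2]=2 ship[0->1]=2 prod=4 -> inv=[9 9 4]
Step 4: demand=4,sold=4 ship[1->2]=2 ship[0->1]=2 prod=4 -> inv=[11 9 2]
Step 5: demand=4,sold=2 ship[1->2]=2 ship[0->1]=2 prod=4 -> inv=[13 9 2]
Step 6: demand=4,sold=2 ship[1->2]=2 ship[0->1]=2 prod=4 -> inv=[15 9 2]
Step 7: demand=4,sold=2 ship[1->2]=2 ship[0->1]=2 prod=4 -> inv=[17 9 2]
Step 8: demand=4,sold=2 ship[1->2]=2 ship[0->1]=2 prod=4 -> inv=[19 9 2]

19 9 2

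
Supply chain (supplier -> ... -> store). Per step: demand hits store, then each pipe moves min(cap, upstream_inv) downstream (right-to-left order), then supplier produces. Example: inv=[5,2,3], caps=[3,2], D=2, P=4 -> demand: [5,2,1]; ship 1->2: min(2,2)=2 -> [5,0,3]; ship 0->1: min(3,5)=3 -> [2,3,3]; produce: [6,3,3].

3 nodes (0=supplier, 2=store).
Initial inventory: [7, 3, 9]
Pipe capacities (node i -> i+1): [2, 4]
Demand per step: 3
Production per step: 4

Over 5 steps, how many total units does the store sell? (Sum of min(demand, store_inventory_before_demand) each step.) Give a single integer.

Answer: 15

Derivation:
Step 1: sold=3 (running total=3) -> [9 2 9]
Step 2: sold=3 (running total=6) -> [11 2 8]
Step 3: sold=3 (running total=9) -> [13 2 7]
Step 4: sold=3 (running total=12) -> [15 2 6]
Step 5: sold=3 (running total=15) -> [17 2 5]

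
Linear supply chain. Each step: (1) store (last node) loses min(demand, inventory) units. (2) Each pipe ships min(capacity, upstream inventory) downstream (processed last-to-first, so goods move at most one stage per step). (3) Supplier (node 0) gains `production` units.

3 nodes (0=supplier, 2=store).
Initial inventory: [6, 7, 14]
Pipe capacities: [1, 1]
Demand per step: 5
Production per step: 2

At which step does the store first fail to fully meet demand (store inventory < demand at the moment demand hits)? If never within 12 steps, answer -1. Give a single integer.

Step 1: demand=5,sold=5 ship[1->2]=1 ship[0->1]=1 prod=2 -> [7 7 10]
Step 2: demand=5,sold=5 ship[1->2]=1 ship[0->1]=1 prod=2 -> [8 7 6]
Step 3: demand=5,sold=5 ship[1->2]=1 ship[0->1]=1 prod=2 -> [9 7 2]
Step 4: demand=5,sold=2 ship[1->2]=1 ship[0->1]=1 prod=2 -> [10 7 1]
Step 5: demand=5,sold=1 ship[1->2]=1 ship[0->1]=1 prod=2 -> [11 7 1]
Step 6: demand=5,sold=1 ship[1->2]=1 ship[0->1]=1 prod=2 -> [12 7 1]
Step 7: demand=5,sold=1 ship[1->2]=1 ship[0->1]=1 prod=2 -> [13 7 1]
Step 8: demand=5,sold=1 ship[1->2]=1 ship[0->1]=1 prod=2 -> [14 7 1]
Step 9: demand=5,sold=1 ship[1->2]=1 ship[0->1]=1 prod=2 -> [15 7 1]
Step 10: demand=5,sold=1 ship[1->2]=1 ship[0->1]=1 prod=2 -> [16 7 1]
Step 11: demand=5,sold=1 ship[1->2]=1 ship[0->1]=1 prod=2 -> [17 7 1]
Step 12: demand=5,sold=1 ship[1->2]=1 ship[0->1]=1 prod=2 -> [18 7 1]
First stockout at step 4

4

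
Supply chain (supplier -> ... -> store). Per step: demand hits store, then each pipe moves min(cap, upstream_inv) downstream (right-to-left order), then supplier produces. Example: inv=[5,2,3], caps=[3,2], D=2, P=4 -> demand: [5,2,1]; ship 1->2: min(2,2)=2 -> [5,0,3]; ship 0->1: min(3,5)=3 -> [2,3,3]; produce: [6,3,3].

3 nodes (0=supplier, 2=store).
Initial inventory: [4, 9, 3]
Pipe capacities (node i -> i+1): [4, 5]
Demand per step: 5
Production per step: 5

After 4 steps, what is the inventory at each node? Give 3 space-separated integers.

Step 1: demand=5,sold=3 ship[1->2]=5 ship[0->1]=4 prod=5 -> inv=[5 8 5]
Step 2: demand=5,sold=5 ship[1->2]=5 ship[0->1]=4 prod=5 -> inv=[6 7 5]
Step 3: demand=5,sold=5 ship[1->2]=5 ship[0->1]=4 prod=5 -> inv=[7 6 5]
Step 4: demand=5,sold=5 ship[1->2]=5 ship[0->1]=4 prod=5 -> inv=[8 5 5]

8 5 5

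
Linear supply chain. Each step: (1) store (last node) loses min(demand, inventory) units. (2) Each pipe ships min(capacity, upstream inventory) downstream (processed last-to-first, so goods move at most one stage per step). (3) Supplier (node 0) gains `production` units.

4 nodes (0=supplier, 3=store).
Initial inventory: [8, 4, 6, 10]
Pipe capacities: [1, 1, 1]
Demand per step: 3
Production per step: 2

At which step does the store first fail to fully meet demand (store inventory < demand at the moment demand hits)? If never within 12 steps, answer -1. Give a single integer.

Step 1: demand=3,sold=3 ship[2->3]=1 ship[1->2]=1 ship[0->1]=1 prod=2 -> [9 4 6 8]
Step 2: demand=3,sold=3 ship[2->3]=1 ship[1->2]=1 ship[0->1]=1 prod=2 -> [10 4 6 6]
Step 3: demand=3,sold=3 ship[2->3]=1 ship[1->2]=1 ship[0->1]=1 prod=2 -> [11 4 6 4]
Step 4: demand=3,sold=3 ship[2->3]=1 ship[1->2]=1 ship[0->1]=1 prod=2 -> [12 4 6 2]
Step 5: demand=3,sold=2 ship[2->3]=1 ship[1->2]=1 ship[0->1]=1 prod=2 -> [13 4 6 1]
Step 6: demand=3,sold=1 ship[2->3]=1 ship[1->2]=1 ship[0->1]=1 prod=2 -> [14 4 6 1]
Step 7: demand=3,sold=1 ship[2->3]=1 ship[1->2]=1 ship[0->1]=1 prod=2 -> [15 4 6 1]
Step 8: demand=3,sold=1 ship[2->3]=1 ship[1->2]=1 ship[0->1]=1 prod=2 -> [16 4 6 1]
Step 9: demand=3,sold=1 ship[2->3]=1 ship[1->2]=1 ship[0->1]=1 prod=2 -> [17 4 6 1]
Step 10: demand=3,sold=1 ship[2->3]=1 ship[1->2]=1 ship[0->1]=1 prod=2 -> [18 4 6 1]
Step 11: demand=3,sold=1 ship[2->3]=1 ship[1->2]=1 ship[0->1]=1 prod=2 -> [19 4 6 1]
Step 12: demand=3,sold=1 ship[2->3]=1 ship[1->2]=1 ship[0->1]=1 prod=2 -> [20 4 6 1]
First stockout at step 5

5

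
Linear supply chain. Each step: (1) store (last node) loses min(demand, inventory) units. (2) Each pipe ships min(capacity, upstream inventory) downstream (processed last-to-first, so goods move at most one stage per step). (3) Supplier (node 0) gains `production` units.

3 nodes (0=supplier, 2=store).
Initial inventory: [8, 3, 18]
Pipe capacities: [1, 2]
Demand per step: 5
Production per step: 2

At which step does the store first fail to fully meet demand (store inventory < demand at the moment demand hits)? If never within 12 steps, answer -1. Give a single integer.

Step 1: demand=5,sold=5 ship[1->2]=2 ship[0->1]=1 prod=2 -> [9 2 15]
Step 2: demand=5,sold=5 ship[1->2]=2 ship[0->1]=1 prod=2 -> [10 1 12]
Step 3: demand=5,sold=5 ship[1->2]=1 ship[0->1]=1 prod=2 -> [11 1 8]
Step 4: demand=5,sold=5 ship[1->2]=1 ship[0->1]=1 prod=2 -> [12 1 4]
Step 5: demand=5,sold=4 ship[1->2]=1 ship[0->1]=1 prod=2 -> [13 1 1]
Step 6: demand=5,sold=1 ship[1->2]=1 ship[0->1]=1 prod=2 -> [14 1 1]
Step 7: demand=5,sold=1 ship[1->2]=1 ship[0->1]=1 prod=2 -> [15 1 1]
Step 8: demand=5,sold=1 ship[1->2]=1 ship[0->1]=1 prod=2 -> [16 1 1]
Step 9: demand=5,sold=1 ship[1->2]=1 ship[0->1]=1 prod=2 -> [17 1 1]
Step 10: demand=5,sold=1 ship[1->2]=1 ship[0->1]=1 prod=2 -> [18 1 1]
Step 11: demand=5,sold=1 ship[1->2]=1 ship[0->1]=1 prod=2 -> [19 1 1]
Step 12: demand=5,sold=1 ship[1->2]=1 ship[0->1]=1 prod=2 -> [20 1 1]
First stockout at step 5

5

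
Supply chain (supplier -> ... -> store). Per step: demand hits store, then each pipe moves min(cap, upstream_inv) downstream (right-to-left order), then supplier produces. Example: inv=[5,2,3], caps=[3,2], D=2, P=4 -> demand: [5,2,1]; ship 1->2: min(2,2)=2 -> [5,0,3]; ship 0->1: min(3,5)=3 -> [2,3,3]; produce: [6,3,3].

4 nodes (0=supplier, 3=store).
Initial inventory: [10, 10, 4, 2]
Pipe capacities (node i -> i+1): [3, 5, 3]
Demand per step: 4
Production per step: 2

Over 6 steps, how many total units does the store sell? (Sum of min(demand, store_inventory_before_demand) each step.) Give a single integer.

Answer: 17

Derivation:
Step 1: sold=2 (running total=2) -> [9 8 6 3]
Step 2: sold=3 (running total=5) -> [8 6 8 3]
Step 3: sold=3 (running total=8) -> [7 4 10 3]
Step 4: sold=3 (running total=11) -> [6 3 11 3]
Step 5: sold=3 (running total=14) -> [5 3 11 3]
Step 6: sold=3 (running total=17) -> [4 3 11 3]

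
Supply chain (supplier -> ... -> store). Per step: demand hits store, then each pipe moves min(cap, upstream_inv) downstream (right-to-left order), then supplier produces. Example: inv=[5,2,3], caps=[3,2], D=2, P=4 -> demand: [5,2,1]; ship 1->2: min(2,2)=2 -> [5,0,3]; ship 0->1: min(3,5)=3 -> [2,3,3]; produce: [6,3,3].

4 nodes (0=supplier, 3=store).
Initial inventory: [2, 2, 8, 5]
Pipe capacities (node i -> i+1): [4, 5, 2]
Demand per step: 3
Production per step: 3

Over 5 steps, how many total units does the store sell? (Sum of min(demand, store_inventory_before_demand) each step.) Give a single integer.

Answer: 13

Derivation:
Step 1: sold=3 (running total=3) -> [3 2 8 4]
Step 2: sold=3 (running total=6) -> [3 3 8 3]
Step 3: sold=3 (running total=9) -> [3 3 9 2]
Step 4: sold=2 (running total=11) -> [3 3 10 2]
Step 5: sold=2 (running total=13) -> [3 3 11 2]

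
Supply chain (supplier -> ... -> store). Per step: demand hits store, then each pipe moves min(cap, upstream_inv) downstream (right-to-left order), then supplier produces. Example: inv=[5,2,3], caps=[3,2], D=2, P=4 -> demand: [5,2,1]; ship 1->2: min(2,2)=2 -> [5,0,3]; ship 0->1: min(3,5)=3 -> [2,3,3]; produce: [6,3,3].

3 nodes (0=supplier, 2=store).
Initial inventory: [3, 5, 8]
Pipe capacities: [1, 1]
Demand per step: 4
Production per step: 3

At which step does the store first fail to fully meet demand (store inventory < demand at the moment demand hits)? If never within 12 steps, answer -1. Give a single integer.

Step 1: demand=4,sold=4 ship[1->2]=1 ship[0->1]=1 prod=3 -> [5 5 5]
Step 2: demand=4,sold=4 ship[1->2]=1 ship[0->1]=1 prod=3 -> [7 5 2]
Step 3: demand=4,sold=2 ship[1->2]=1 ship[0->1]=1 prod=3 -> [9 5 1]
Step 4: demand=4,sold=1 ship[1->2]=1 ship[0->1]=1 prod=3 -> [11 5 1]
Step 5: demand=4,sold=1 ship[1->2]=1 ship[0->1]=1 prod=3 -> [13 5 1]
Step 6: demand=4,sold=1 ship[1->2]=1 ship[0->1]=1 prod=3 -> [15 5 1]
Step 7: demand=4,sold=1 ship[1->2]=1 ship[0->1]=1 prod=3 -> [17 5 1]
Step 8: demand=4,sold=1 ship[1->2]=1 ship[0->1]=1 prod=3 -> [19 5 1]
Step 9: demand=4,sold=1 ship[1->2]=1 ship[0->1]=1 prod=3 -> [21 5 1]
Step 10: demand=4,sold=1 ship[1->2]=1 ship[0->1]=1 prod=3 -> [23 5 1]
Step 11: demand=4,sold=1 ship[1->2]=1 ship[0->1]=1 prod=3 -> [25 5 1]
Step 12: demand=4,sold=1 ship[1->2]=1 ship[0->1]=1 prod=3 -> [27 5 1]
First stockout at step 3

3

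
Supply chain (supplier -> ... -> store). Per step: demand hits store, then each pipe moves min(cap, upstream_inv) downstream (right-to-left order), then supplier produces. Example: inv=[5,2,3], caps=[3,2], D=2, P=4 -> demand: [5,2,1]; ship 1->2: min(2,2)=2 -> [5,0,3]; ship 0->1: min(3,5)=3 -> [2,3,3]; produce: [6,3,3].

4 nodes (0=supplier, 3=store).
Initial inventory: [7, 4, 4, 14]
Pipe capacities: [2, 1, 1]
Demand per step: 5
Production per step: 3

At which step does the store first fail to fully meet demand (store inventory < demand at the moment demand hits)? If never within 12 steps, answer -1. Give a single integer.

Step 1: demand=5,sold=5 ship[2->3]=1 ship[1->2]=1 ship[0->1]=2 prod=3 -> [8 5 4 10]
Step 2: demand=5,sold=5 ship[2->3]=1 ship[1->2]=1 ship[0->1]=2 prod=3 -> [9 6 4 6]
Step 3: demand=5,sold=5 ship[2->3]=1 ship[1->2]=1 ship[0->1]=2 prod=3 -> [10 7 4 2]
Step 4: demand=5,sold=2 ship[2->3]=1 ship[1->2]=1 ship[0->1]=2 prod=3 -> [11 8 4 1]
Step 5: demand=5,sold=1 ship[2->3]=1 ship[1->2]=1 ship[0->1]=2 prod=3 -> [12 9 4 1]
Step 6: demand=5,sold=1 ship[2->3]=1 ship[1->2]=1 ship[0->1]=2 prod=3 -> [13 10 4 1]
Step 7: demand=5,sold=1 ship[2->3]=1 ship[1->2]=1 ship[0->1]=2 prod=3 -> [14 11 4 1]
Step 8: demand=5,sold=1 ship[2->3]=1 ship[1->2]=1 ship[0->1]=2 prod=3 -> [15 12 4 1]
Step 9: demand=5,sold=1 ship[2->3]=1 ship[1->2]=1 ship[0->1]=2 prod=3 -> [16 13 4 1]
Step 10: demand=5,sold=1 ship[2->3]=1 ship[1->2]=1 ship[0->1]=2 prod=3 -> [17 14 4 1]
Step 11: demand=5,sold=1 ship[2->3]=1 ship[1->2]=1 ship[0->1]=2 prod=3 -> [18 15 4 1]
Step 12: demand=5,sold=1 ship[2->3]=1 ship[1->2]=1 ship[0->1]=2 prod=3 -> [19 16 4 1]
First stockout at step 4

4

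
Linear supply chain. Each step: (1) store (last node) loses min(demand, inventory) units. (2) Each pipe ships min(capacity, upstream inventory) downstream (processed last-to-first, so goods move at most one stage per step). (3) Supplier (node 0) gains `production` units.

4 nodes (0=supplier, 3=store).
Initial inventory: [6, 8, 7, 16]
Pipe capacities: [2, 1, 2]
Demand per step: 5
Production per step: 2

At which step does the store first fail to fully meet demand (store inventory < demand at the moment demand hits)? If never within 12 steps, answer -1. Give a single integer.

Step 1: demand=5,sold=5 ship[2->3]=2 ship[1->2]=1 ship[0->1]=2 prod=2 -> [6 9 6 13]
Step 2: demand=5,sold=5 ship[2->3]=2 ship[1->2]=1 ship[0->1]=2 prod=2 -> [6 10 5 10]
Step 3: demand=5,sold=5 ship[2->3]=2 ship[1->2]=1 ship[0->1]=2 prod=2 -> [6 11 4 7]
Step 4: demand=5,sold=5 ship[2->3]=2 ship[1->2]=1 ship[0->1]=2 prod=2 -> [6 12 3 4]
Step 5: demand=5,sold=4 ship[2->3]=2 ship[1->2]=1 ship[0->1]=2 prod=2 -> [6 13 2 2]
Step 6: demand=5,sold=2 ship[2->3]=2 ship[1->2]=1 ship[0->1]=2 prod=2 -> [6 14 1 2]
Step 7: demand=5,sold=2 ship[2->3]=1 ship[1->2]=1 ship[0->1]=2 prod=2 -> [6 15 1 1]
Step 8: demand=5,sold=1 ship[2->3]=1 ship[1->2]=1 ship[0->1]=2 prod=2 -> [6 16 1 1]
Step 9: demand=5,sold=1 ship[2->3]=1 ship[1->2]=1 ship[0->1]=2 prod=2 -> [6 17 1 1]
Step 10: demand=5,sold=1 ship[2->3]=1 ship[1->2]=1 ship[0->1]=2 prod=2 -> [6 18 1 1]
Step 11: demand=5,sold=1 ship[2->3]=1 ship[1->2]=1 ship[0->1]=2 prod=2 -> [6 19 1 1]
Step 12: demand=5,sold=1 ship[2->3]=1 ship[1->2]=1 ship[0->1]=2 prod=2 -> [6 20 1 1]
First stockout at step 5

5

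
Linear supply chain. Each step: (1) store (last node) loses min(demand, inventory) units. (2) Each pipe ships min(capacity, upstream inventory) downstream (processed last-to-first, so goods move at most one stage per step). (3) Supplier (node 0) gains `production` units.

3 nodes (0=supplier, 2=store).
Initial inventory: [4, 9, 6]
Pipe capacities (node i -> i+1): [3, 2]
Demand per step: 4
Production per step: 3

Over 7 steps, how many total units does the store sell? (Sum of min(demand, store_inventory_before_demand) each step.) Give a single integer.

Step 1: sold=4 (running total=4) -> [4 10 4]
Step 2: sold=4 (running total=8) -> [4 11 2]
Step 3: sold=2 (running total=10) -> [4 12 2]
Step 4: sold=2 (running total=12) -> [4 13 2]
Step 5: sold=2 (running total=14) -> [4 14 2]
Step 6: sold=2 (running total=16) -> [4 15 2]
Step 7: sold=2 (running total=18) -> [4 16 2]

Answer: 18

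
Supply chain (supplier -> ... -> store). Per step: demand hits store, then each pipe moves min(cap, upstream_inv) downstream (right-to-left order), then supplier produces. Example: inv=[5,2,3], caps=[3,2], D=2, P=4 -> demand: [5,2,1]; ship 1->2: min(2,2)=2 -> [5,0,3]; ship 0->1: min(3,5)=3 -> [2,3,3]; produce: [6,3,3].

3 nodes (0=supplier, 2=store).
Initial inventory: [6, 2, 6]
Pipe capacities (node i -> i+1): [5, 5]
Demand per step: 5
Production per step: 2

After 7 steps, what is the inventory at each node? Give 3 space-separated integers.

Step 1: demand=5,sold=5 ship[1->2]=2 ship[0->1]=5 prod=2 -> inv=[3 5 3]
Step 2: demand=5,sold=3 ship[1->2]=5 ship[0->1]=3 prod=2 -> inv=[2 3 5]
Step 3: demand=5,sold=5 ship[1->2]=3 ship[0->1]=2 prod=2 -> inv=[2 2 3]
Step 4: demand=5,sold=3 ship[1->2]=2 ship[0->1]=2 prod=2 -> inv=[2 2 2]
Step 5: demand=5,sold=2 ship[1->2]=2 ship[0->1]=2 prod=2 -> inv=[2 2 2]
Step 6: demand=5,sold=2 ship[1->2]=2 ship[0->1]=2 prod=2 -> inv=[2 2 2]
Step 7: demand=5,sold=2 ship[1->2]=2 ship[0->1]=2 prod=2 -> inv=[2 2 2]

2 2 2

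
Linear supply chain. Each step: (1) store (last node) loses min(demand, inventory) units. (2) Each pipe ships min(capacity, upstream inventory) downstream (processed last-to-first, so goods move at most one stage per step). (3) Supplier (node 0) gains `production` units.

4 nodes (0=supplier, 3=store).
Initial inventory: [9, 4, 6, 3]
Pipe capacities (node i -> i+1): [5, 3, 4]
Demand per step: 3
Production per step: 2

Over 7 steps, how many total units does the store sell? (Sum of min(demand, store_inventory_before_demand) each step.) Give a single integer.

Step 1: sold=3 (running total=3) -> [6 6 5 4]
Step 2: sold=3 (running total=6) -> [3 8 4 5]
Step 3: sold=3 (running total=9) -> [2 8 3 6]
Step 4: sold=3 (running total=12) -> [2 7 3 6]
Step 5: sold=3 (running total=15) -> [2 6 3 6]
Step 6: sold=3 (running total=18) -> [2 5 3 6]
Step 7: sold=3 (running total=21) -> [2 4 3 6]

Answer: 21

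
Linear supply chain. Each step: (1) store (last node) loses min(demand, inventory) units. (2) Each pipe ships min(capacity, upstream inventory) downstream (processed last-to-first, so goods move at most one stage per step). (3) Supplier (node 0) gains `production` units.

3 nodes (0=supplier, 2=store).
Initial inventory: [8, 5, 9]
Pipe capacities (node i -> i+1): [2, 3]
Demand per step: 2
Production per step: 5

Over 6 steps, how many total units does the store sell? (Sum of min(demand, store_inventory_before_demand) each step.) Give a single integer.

Step 1: sold=2 (running total=2) -> [11 4 10]
Step 2: sold=2 (running total=4) -> [14 3 11]
Step 3: sold=2 (running total=6) -> [17 2 12]
Step 4: sold=2 (running total=8) -> [20 2 12]
Step 5: sold=2 (running total=10) -> [23 2 12]
Step 6: sold=2 (running total=12) -> [26 2 12]

Answer: 12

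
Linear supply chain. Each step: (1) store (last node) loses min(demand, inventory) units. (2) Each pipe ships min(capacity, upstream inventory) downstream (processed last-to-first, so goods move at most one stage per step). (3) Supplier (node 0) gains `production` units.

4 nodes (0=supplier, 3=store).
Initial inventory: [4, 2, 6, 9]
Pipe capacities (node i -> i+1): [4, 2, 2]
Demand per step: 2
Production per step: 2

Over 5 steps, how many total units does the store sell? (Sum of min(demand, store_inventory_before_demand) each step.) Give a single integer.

Answer: 10

Derivation:
Step 1: sold=2 (running total=2) -> [2 4 6 9]
Step 2: sold=2 (running total=4) -> [2 4 6 9]
Step 3: sold=2 (running total=6) -> [2 4 6 9]
Step 4: sold=2 (running total=8) -> [2 4 6 9]
Step 5: sold=2 (running total=10) -> [2 4 6 9]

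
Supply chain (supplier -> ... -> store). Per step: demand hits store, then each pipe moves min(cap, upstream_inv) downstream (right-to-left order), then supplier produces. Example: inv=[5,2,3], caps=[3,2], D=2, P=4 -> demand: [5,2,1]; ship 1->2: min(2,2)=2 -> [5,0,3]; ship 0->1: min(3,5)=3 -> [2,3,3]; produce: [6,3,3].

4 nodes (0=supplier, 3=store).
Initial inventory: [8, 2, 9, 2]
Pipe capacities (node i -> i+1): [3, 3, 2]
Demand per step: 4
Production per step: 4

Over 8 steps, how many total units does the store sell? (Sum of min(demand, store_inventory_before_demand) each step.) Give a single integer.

Answer: 16

Derivation:
Step 1: sold=2 (running total=2) -> [9 3 9 2]
Step 2: sold=2 (running total=4) -> [10 3 10 2]
Step 3: sold=2 (running total=6) -> [11 3 11 2]
Step 4: sold=2 (running total=8) -> [12 3 12 2]
Step 5: sold=2 (running total=10) -> [13 3 13 2]
Step 6: sold=2 (running total=12) -> [14 3 14 2]
Step 7: sold=2 (running total=14) -> [15 3 15 2]
Step 8: sold=2 (running total=16) -> [16 3 16 2]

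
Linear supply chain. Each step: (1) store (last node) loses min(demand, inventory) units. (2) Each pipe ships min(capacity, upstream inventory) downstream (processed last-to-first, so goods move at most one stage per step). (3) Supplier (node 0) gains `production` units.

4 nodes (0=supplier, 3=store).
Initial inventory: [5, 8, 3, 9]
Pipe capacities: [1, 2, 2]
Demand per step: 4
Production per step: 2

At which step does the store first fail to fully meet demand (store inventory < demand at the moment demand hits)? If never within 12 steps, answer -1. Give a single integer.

Step 1: demand=4,sold=4 ship[2->3]=2 ship[1->2]=2 ship[0->1]=1 prod=2 -> [6 7 3 7]
Step 2: demand=4,sold=4 ship[2->3]=2 ship[1->2]=2 ship[0->1]=1 prod=2 -> [7 6 3 5]
Step 3: demand=4,sold=4 ship[2->3]=2 ship[1->2]=2 ship[0->1]=1 prod=2 -> [8 5 3 3]
Step 4: demand=4,sold=3 ship[2->3]=2 ship[1->2]=2 ship[0->1]=1 prod=2 -> [9 4 3 2]
Step 5: demand=4,sold=2 ship[2->3]=2 ship[1->2]=2 ship[0->1]=1 prod=2 -> [10 3 3 2]
Step 6: demand=4,sold=2 ship[2->3]=2 ship[1->2]=2 ship[0->1]=1 prod=2 -> [11 2 3 2]
Step 7: demand=4,sold=2 ship[2->3]=2 ship[1->2]=2 ship[0->1]=1 prod=2 -> [12 1 3 2]
Step 8: demand=4,sold=2 ship[2->3]=2 ship[1->2]=1 ship[0->1]=1 prod=2 -> [13 1 2 2]
Step 9: demand=4,sold=2 ship[2->3]=2 ship[1->2]=1 ship[0->1]=1 prod=2 -> [14 1 1 2]
Step 10: demand=4,sold=2 ship[2->3]=1 ship[1->2]=1 ship[0->1]=1 prod=2 -> [15 1 1 1]
Step 11: demand=4,sold=1 ship[2->3]=1 ship[1->2]=1 ship[0->1]=1 prod=2 -> [16 1 1 1]
Step 12: demand=4,sold=1 ship[2->3]=1 ship[1->2]=1 ship[0->1]=1 prod=2 -> [17 1 1 1]
First stockout at step 4

4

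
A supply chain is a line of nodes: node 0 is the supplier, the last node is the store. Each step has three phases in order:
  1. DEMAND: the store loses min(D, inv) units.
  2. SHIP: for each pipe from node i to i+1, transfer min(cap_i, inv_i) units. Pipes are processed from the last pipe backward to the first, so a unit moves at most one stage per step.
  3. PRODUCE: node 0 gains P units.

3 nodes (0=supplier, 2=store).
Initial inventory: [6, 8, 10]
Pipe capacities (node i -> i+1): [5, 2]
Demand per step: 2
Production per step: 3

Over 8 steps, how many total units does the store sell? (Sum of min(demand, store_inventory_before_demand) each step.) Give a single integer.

Step 1: sold=2 (running total=2) -> [4 11 10]
Step 2: sold=2 (running total=4) -> [3 13 10]
Step 3: sold=2 (running total=6) -> [3 14 10]
Step 4: sold=2 (running total=8) -> [3 15 10]
Step 5: sold=2 (running total=10) -> [3 16 10]
Step 6: sold=2 (running total=12) -> [3 17 10]
Step 7: sold=2 (running total=14) -> [3 18 10]
Step 8: sold=2 (running total=16) -> [3 19 10]

Answer: 16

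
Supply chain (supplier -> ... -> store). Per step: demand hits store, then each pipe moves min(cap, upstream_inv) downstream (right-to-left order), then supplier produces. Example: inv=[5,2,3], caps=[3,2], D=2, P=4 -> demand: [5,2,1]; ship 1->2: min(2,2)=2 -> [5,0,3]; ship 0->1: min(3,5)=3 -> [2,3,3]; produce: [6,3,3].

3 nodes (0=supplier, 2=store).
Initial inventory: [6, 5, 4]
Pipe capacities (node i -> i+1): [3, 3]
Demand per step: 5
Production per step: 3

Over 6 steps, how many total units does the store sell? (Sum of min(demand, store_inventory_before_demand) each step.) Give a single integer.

Answer: 19

Derivation:
Step 1: sold=4 (running total=4) -> [6 5 3]
Step 2: sold=3 (running total=7) -> [6 5 3]
Step 3: sold=3 (running total=10) -> [6 5 3]
Step 4: sold=3 (running total=13) -> [6 5 3]
Step 5: sold=3 (running total=16) -> [6 5 3]
Step 6: sold=3 (running total=19) -> [6 5 3]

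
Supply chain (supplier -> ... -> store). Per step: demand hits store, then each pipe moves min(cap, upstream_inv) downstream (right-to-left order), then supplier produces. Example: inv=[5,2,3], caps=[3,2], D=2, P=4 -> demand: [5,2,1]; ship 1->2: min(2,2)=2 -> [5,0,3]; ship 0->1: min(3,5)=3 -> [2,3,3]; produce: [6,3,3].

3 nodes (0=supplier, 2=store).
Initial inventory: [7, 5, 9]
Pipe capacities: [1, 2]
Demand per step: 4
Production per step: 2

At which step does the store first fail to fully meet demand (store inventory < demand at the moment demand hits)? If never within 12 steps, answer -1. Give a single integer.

Step 1: demand=4,sold=4 ship[1->2]=2 ship[0->1]=1 prod=2 -> [8 4 7]
Step 2: demand=4,sold=4 ship[1->2]=2 ship[0->1]=1 prod=2 -> [9 3 5]
Step 3: demand=4,sold=4 ship[1->2]=2 ship[0->1]=1 prod=2 -> [10 2 3]
Step 4: demand=4,sold=3 ship[1->2]=2 ship[0->1]=1 prod=2 -> [11 1 2]
Step 5: demand=4,sold=2 ship[1->2]=1 ship[0->1]=1 prod=2 -> [12 1 1]
Step 6: demand=4,sold=1 ship[1->2]=1 ship[0->1]=1 prod=2 -> [13 1 1]
Step 7: demand=4,sold=1 ship[1->2]=1 ship[0->1]=1 prod=2 -> [14 1 1]
Step 8: demand=4,sold=1 ship[1->2]=1 ship[0->1]=1 prod=2 -> [15 1 1]
Step 9: demand=4,sold=1 ship[1->2]=1 ship[0->1]=1 prod=2 -> [16 1 1]
Step 10: demand=4,sold=1 ship[1->2]=1 ship[0->1]=1 prod=2 -> [17 1 1]
Step 11: demand=4,sold=1 ship[1->2]=1 ship[0->1]=1 prod=2 -> [18 1 1]
Step 12: demand=4,sold=1 ship[1->2]=1 ship[0->1]=1 prod=2 -> [19 1 1]
First stockout at step 4

4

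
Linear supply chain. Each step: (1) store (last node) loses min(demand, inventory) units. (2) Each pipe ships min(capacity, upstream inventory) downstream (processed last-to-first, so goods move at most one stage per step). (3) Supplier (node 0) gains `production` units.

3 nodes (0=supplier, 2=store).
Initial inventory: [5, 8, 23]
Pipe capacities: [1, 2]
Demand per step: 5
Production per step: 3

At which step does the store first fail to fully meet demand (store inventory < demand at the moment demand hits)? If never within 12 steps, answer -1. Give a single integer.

Step 1: demand=5,sold=5 ship[1->2]=2 ship[0->1]=1 prod=3 -> [7 7 20]
Step 2: demand=5,sold=5 ship[1->2]=2 ship[0->1]=1 prod=3 -> [9 6 17]
Step 3: demand=5,sold=5 ship[1->2]=2 ship[0->1]=1 prod=3 -> [11 5 14]
Step 4: demand=5,sold=5 ship[1->2]=2 ship[0->1]=1 prod=3 -> [13 4 11]
Step 5: demand=5,sold=5 ship[1->2]=2 ship[0->1]=1 prod=3 -> [15 3 8]
Step 6: demand=5,sold=5 ship[1->2]=2 ship[0->1]=1 prod=3 -> [17 2 5]
Step 7: demand=5,sold=5 ship[1->2]=2 ship[0->1]=1 prod=3 -> [19 1 2]
Step 8: demand=5,sold=2 ship[1->2]=1 ship[0->1]=1 prod=3 -> [21 1 1]
Step 9: demand=5,sold=1 ship[1->2]=1 ship[0->1]=1 prod=3 -> [23 1 1]
Step 10: demand=5,sold=1 ship[1->2]=1 ship[0->1]=1 prod=3 -> [25 1 1]
Step 11: demand=5,sold=1 ship[1->2]=1 ship[0->1]=1 prod=3 -> [27 1 1]
Step 12: demand=5,sold=1 ship[1->2]=1 ship[0->1]=1 prod=3 -> [29 1 1]
First stockout at step 8

8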